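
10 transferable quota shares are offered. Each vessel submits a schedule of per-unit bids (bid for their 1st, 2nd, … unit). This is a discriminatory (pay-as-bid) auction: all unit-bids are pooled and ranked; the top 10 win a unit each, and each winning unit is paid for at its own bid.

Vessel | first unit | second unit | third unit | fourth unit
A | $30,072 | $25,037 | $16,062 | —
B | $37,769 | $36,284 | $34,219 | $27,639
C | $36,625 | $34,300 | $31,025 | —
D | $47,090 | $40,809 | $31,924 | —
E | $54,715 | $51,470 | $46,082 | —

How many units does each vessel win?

B 3, C 2, D 2, E 3

Merging the schedules and taking the best 10: 54,715 (E-1), 51,470 (E-2), 47,090 (D-1), 46,082 (E-3), 40,809 (D-2), 37,769 (B-1), 36,625 (C-1), 36,284 (B-2), 34,300 (C-2), 34,219 (B-3)
Next rejected bid: $31,924 (not a price — pay-as-bid).
Allocation: B 3, C 2, D 2, E 3.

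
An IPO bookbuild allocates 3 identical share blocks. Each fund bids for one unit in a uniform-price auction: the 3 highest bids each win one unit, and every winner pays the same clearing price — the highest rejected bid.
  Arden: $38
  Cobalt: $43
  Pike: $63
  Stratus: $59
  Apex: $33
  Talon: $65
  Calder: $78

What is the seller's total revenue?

Sorting: 78 (Calder), 65 (Talon), 63 (Pike), 59 (Stratus), 43 (Cobalt), …
The 3 highest are Calder, Talon, Pike.
First losing bid is Stratus's $59, which sets the uniform price.
Total revenue = 3 × $59 = $177.

Total revenue: $177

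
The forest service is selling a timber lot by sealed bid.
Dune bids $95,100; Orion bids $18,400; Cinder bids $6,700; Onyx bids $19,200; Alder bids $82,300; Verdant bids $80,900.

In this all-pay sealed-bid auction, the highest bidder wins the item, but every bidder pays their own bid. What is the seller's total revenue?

Bids ranked: 95,100 (Dune) > 82,300 (Alder) > 80,900 (Verdant) > 19,200 (Onyx) > 18,400 (Orion) > 6,700 (Cinder)
Every bidder forfeits their bid regardless of winning.
Revenue = 95,100 + 18,400 + 6,700 + 19,200 + 82,300 + 80,900 = $302,600.

Total revenue: $302,600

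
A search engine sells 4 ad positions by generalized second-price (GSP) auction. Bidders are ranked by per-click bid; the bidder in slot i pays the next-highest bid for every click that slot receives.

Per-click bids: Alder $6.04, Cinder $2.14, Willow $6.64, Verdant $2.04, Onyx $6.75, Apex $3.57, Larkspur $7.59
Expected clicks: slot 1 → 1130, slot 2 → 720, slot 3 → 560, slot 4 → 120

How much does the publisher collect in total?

Per-click bids in order: $7.59 (Larkspur) > $6.75 (Onyx) > $6.64 (Willow) > $6.04 (Alder) > $3.57 (Apex) > …
Slot 1: Larkspur pays $6.75 × 1130 = $7627.50
Slot 2: Onyx pays $6.64 × 720 = $4780.80
Slot 3: Willow pays $6.04 × 560 = $3382.40
Slot 4: Alder pays $3.57 × 120 = $428.40
Total = $16219.10

Total revenue: $16219.10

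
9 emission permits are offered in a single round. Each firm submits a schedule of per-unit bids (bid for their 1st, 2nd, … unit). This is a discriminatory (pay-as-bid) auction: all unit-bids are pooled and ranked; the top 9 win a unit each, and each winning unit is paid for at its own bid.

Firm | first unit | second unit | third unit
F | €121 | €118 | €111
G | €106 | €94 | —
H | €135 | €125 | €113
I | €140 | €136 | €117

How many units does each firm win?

Merging the schedules and taking the best 9: 140 (I-1), 136 (I-2), 135 (H-1), 125 (H-2), 121 (F-1), 118 (F-2), 117 (I-3), 113 (H-3), 111 (F-3)
Next rejected bid: €106 (not a price — pay-as-bid).
Allocation: F 3, H 3, I 3.

F 3, H 3, I 3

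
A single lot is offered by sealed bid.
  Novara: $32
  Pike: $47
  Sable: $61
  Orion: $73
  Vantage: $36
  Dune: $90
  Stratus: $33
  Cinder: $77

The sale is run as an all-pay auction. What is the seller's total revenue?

Total revenue: $449

Sorting bids: 90 (Dune) > 77 (Cinder) > 73 (Orion) > 61 (Sable) > 47 (Pike) > 36 (Vantage) > …
Dune wins with the top bid; all bids are sunk regardless.
Every bidder forfeits their bid regardless of winning.
Revenue = 32 + 47 + 61 + 73 + 36 + 90 + 33 + 77 = $449.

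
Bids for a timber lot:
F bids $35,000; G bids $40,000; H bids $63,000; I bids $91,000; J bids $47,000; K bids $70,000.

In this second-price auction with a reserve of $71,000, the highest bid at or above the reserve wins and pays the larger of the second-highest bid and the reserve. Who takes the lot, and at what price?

I pays $71,000

Second-price auction with a reserve of $71,000: the highest bid at or above the reserve wins and pays the larger of the second-highest bid and the reserve.
Bids ranked: 91,000 (I) > 70,000 (K) > 63,000 (H) > 47,000 (J) > 40,000 (G) > 35,000 (F)
Highest eligible bid: I at $91,000.
Second-highest bid $70,000 is below the reserve $71,000, so the reserve binds → payment $71,000.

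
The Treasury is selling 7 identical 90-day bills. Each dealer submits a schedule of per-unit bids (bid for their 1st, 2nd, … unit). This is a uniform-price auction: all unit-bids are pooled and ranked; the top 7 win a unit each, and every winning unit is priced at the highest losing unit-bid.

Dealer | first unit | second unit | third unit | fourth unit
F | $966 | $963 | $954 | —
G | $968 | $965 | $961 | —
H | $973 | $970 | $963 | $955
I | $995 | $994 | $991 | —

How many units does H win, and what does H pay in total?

Merging the schedules and taking the best 7: 995 (I-1), 994 (I-2), 991 (I-3), 973 (H-1), 970 (H-2), 968 (G-1), 966 (F-1)
Highest rejected unit-bid = $965.
H wins 2 unit(s) at $965 each.

H: 2 units, pays $1,930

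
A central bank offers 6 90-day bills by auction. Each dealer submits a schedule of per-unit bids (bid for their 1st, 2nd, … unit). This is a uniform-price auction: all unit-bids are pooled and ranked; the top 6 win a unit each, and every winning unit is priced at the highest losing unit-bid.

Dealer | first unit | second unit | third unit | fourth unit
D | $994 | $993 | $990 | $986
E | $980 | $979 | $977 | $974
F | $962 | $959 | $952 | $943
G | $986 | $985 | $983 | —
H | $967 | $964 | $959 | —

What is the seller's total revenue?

Total revenue: $5,898

Merging the schedules and taking the best 6: 994 (D-1), 993 (D-2), 990 (D-3), 986 (D-4), 986 (G-1), 985 (G-2)
The (k+1)-th unit-bid is $983.
Allocation: D 4, G 2. Every unit priced at $983.
Revenue = 6 × 983 = $5,898.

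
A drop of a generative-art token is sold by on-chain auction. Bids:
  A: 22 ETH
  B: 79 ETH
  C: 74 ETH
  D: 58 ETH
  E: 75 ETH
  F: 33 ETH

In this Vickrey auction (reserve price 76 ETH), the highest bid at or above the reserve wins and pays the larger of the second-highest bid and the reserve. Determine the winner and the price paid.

Vickrey auction (reserve price 76 ETH): the highest bid at or above the reserve wins and pays the larger of the second-highest bid and the reserve.
Bids ranked: 79 (B) > 75 (E) > 74 (C) > 58 (D) > 33 (F) > 22 (A)
B has the top bid at or above the reserve (79 ETH).
Second-highest bid 75 ETH is below the reserve 76 ETH, so the reserve binds → payment 76 ETH.

B pays 76 ETH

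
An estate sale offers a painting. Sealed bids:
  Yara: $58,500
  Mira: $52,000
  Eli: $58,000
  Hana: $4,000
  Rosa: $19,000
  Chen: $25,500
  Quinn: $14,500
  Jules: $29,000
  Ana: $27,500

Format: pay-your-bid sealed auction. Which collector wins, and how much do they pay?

Yara pays $58,500

Rule: the highest bidder wins and pays their own bid.
Bids ranked: 58,500 (Yara) > 58,000 (Eli) > 52,000 (Mira) > 29,000 (Jules) > 27,500 (Ana) > 25,500 (Chen) > …
Yara has the highest bid and pays exactly that: $58,500.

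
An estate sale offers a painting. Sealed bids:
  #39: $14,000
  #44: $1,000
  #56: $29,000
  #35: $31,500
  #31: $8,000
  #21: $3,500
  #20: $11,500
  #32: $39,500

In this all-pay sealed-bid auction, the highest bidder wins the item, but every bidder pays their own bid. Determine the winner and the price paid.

Bids in order: 39,500 (#32) > 31,500 (#35) > 29,000 (#56) > 14,000 (#39) > 11,500 (#20) > 8,000 (#31) > …
#32 is highest and takes the item; every bidder forfeits their bid.

#32 pays $39,500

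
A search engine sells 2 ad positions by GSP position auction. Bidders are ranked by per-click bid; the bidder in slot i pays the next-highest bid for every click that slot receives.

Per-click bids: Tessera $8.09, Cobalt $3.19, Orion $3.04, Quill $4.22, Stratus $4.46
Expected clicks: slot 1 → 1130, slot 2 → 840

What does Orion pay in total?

Orion pays $0.00

Per-click bids in order: $8.09 (Tessera) > $4.46 (Stratus) > $4.22 (Quill) > …
Orion ranks below slot 2 → no slot, pays nothing.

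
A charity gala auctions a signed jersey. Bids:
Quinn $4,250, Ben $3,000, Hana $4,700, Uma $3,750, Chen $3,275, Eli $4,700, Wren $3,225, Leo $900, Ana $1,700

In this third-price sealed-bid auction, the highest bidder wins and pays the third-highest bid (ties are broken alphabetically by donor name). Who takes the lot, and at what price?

Third-price sealed-bid auction: the highest bidder wins and pays the third-highest bid.
Bids ranked: 4,700 (Eli) > 4,700 (Hana) > 4,250 (Quinn) > 3,750 (Uma) > 3,275 (Chen) > 3,225 (Wren) > …
Tie at $4,700 → Eli wins by tie-break.
Eli is highest; pays the third-highest bid, $4,250.

Eli pays $4,250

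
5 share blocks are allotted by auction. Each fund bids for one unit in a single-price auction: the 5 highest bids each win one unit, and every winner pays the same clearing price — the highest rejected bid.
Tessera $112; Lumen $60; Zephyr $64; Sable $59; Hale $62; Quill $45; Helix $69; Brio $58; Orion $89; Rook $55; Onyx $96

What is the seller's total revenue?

Total revenue: $310

Bids ranked high→low: 112 (Tessera), 96 (Onyx), 89 (Orion), 69 (Helix), 64 (Zephyr), 62 (Hale), 60 (Lumen), …
The 5 highest are Tessera, Onyx, Orion, Helix, Zephyr.
Highest unsuccessful bid: $62 → clearing price.
Total revenue = 5 × $62 = $310.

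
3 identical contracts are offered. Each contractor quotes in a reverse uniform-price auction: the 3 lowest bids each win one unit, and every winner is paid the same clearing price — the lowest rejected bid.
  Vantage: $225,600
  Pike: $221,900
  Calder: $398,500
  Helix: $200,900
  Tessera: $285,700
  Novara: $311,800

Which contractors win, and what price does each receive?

Helix, Pike, Vantage; each is paid $285,700

Sorting: 200,900 (Helix), 221,900 (Pike), 225,600 (Vantage), 285,700 (Tessera), 311,800 (Novara), …
Winners (3 units): Helix, Pike, Vantage.
First losing bid is Tessera's $285,700, which sets the uniform price.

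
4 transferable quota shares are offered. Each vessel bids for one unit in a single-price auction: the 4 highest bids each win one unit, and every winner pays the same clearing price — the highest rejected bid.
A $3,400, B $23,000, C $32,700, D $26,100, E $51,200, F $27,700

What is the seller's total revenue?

Total revenue: $92,000

Ordering the bids: 51,200 (E), 32,700 (C), 27,700 (F), 26,100 (D), 23,000 (B), 3,400 (A)
The 4 highest are E, C, F, D.
Clearing price = highest rejected bid = $23,000.
Total revenue = 4 × $23,000 = $92,000.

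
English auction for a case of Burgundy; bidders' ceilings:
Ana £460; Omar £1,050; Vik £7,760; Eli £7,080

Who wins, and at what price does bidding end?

Sorting limits: 7,760 (Vik) > 7,080 (Eli) > 1,050 (Omar) > 460 (Ana)
Eli is the last rival to drop out, at £7,080; Vik remains and wins at that price.

Vik wins at £7,080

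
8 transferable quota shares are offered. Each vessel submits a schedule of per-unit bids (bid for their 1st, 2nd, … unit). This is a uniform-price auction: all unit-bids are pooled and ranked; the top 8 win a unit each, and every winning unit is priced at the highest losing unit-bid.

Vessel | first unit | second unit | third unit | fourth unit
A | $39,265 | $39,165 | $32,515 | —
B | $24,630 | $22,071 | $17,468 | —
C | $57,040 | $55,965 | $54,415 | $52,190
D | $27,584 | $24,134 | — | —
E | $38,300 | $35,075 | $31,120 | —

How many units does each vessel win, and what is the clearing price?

Pooled unit-bids ranked (top 8): 57,040 (C-1), 55,965 (C-2), 54,415 (C-3), 52,190 (C-4), 39,265 (A-1), 39,165 (A-2), 38,300 (E-1), 35,075 (E-2)
The (k+1)-th unit-bid is $32,515.
Allocation: A 2, C 4, E 2.

A 2, C 4, E 2; clearing price $32,515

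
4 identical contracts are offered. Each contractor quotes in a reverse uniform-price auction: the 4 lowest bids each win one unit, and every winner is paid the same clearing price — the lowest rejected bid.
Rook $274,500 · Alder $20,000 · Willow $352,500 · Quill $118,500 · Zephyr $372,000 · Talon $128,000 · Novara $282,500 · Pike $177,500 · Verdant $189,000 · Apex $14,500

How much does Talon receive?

Sorting: 14,500 (Apex), 20,000 (Alder), 118,500 (Quill), 128,000 (Talon), 177,500 (Pike), 189,000 (Verdant), …
The 4 lowest are Apex, Alder, Quill, Talon.
First losing bid is Pike's $177,500, which sets the uniform price.
Talon wins → is paid $177,500.

Talon is paid $177,500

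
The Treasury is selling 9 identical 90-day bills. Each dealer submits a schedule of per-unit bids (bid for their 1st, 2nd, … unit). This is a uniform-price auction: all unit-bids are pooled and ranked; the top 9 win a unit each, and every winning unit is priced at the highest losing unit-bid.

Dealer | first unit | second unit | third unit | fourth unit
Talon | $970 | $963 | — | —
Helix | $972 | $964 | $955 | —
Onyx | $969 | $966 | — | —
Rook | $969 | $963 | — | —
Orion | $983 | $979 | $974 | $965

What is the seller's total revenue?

Pooled unit-bids ranked (top 9): 983 (Orion-1), 979 (Orion-2), 974 (Orion-3), 972 (Helix-1), 970 (Talon-1), 969 (Onyx-1), 969 (Rook-1), 966 (Onyx-2), 965 (Orion-4)
First bid not allocated: $964.
Allocation: Helix 1, Onyx 2, Orion 4, Rook 1, Talon 1. Every unit priced at $964.
Revenue = 9 × 964 = $8,676.

Total revenue: $8,676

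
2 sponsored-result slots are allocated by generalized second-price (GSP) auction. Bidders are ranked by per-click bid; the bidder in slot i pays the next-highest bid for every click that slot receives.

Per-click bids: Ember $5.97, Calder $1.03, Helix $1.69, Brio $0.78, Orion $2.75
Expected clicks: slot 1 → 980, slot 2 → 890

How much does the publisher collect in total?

Per-click bids in order: $5.97 (Ember) > $2.75 (Orion) > $1.69 (Helix) > …
Slot 1: Ember pays $2.75 × 980 = $2695.00
Slot 2: Orion pays $1.69 × 890 = $1504.10
Total = $4199.10

Total revenue: $4199.10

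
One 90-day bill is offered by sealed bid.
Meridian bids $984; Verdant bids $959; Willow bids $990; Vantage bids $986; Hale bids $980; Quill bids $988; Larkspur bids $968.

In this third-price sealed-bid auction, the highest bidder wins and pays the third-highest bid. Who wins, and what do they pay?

Sorting bids: 990 (Willow) > 988 (Quill) > 986 (Vantage) > 984 (Meridian) > 980 (Hale) > 968 (Larkspur) > …
Willow is highest; pays the third-highest bid, $986.

Willow pays $986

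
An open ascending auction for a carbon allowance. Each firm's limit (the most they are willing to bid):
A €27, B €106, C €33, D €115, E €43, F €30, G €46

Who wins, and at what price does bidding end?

D wins at €106

Ascending (English) auction: the price rises until one bidder remains; the winner pays the price at which the last rival dropped out.
Sorting limits: 115 (D) > 106 (B) > 46 (G) > 43 (E) > 33 (C) > 30 (F) > …
Once the price passes €106, only D is left; the hammer falls at B's limit of €106.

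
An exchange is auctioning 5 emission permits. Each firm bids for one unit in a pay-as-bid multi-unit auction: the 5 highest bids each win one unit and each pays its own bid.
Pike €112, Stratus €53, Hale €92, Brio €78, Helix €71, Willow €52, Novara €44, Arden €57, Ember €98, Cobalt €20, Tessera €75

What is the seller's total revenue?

Total revenue: €455

Sorting: 112 (Pike), 98 (Ember), 92 (Hale), 78 (Brio), 75 (Tessera), 71 (Helix), 57 (Arden), …
Top 5: Pike, Ember, Hale, Brio, Tessera.
Total revenue = 112 + 98 + 92 + 78 + 75 = €455.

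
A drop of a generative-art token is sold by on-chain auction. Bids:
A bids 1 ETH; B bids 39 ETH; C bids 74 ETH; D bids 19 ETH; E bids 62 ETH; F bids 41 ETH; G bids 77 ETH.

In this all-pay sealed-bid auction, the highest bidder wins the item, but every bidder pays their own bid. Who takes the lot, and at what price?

G pays 77 ETH

Bids ranked: 77 (G) > 74 (C) > 62 (E) > 41 (F) > 39 (B) > 19 (D) > …
G wins with the top bid; all bids are sunk regardless.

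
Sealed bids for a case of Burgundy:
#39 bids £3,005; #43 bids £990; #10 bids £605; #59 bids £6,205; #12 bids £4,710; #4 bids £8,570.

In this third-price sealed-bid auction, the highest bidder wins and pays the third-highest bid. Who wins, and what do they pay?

#4 pays £4,710

Rule: the highest bidder wins and pays the third-highest bid.
Bids in order: 8,570 (#4) > 6,205 (#59) > 4,710 (#12) > 3,005 (#39) > 990 (#43) > 605 (#10)
#4 is highest; pays the third-highest bid, £4,710.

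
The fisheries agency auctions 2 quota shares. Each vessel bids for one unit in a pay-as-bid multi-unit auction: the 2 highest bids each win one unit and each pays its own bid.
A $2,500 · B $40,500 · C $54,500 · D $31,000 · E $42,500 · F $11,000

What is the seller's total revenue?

Total revenue: $97,000

Bids ranked high→low: 54,500 (C), 42,500 (E), 40,500 (B), 31,000 (D), …
Top 2: C, E.
Total revenue = 54,500 + 42,500 = $97,000.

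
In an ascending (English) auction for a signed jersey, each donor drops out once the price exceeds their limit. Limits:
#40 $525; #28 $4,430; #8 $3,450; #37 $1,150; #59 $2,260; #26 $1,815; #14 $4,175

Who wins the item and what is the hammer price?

Limits ranked: 4,430 (#28) > 4,175 (#14) > 3,450 (#8) > 2,260 (#59) > 1,815 (#26) > 1,150 (#37) > …
Once the price passes $4,175, only #28 is left; the hammer falls at #14's limit of $4,175.

#28 wins at $4,175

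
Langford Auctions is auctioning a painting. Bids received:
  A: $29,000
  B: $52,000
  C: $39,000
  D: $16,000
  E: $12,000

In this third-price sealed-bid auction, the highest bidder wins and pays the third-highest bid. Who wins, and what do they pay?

Rule: the highest bidder wins and pays the third-highest bid.
Bids in order: 52,000 (B) > 39,000 (C) > 29,000 (A) > 16,000 (D) > 12,000 (E)
B wins; payment is bid #3 in the ranking = $29,000.

B pays $29,000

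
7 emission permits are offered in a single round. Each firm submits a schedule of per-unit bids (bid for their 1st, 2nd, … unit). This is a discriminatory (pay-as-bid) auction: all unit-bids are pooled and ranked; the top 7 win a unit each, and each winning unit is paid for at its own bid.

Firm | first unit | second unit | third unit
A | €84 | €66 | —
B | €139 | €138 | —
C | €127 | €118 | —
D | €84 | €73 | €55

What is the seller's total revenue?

Total revenue: €763

Merging the schedules and taking the best 7: 139 (B-1), 138 (B-2), 127 (C-1), 118 (C-2), 84 (A-1), 84 (D-1), 73 (D-2)
Next rejected bid: €66 (not a price — pay-as-bid).
Each winning unit pays its own bid.
Revenue = 139 + 138 + 127 + 118 + 84 + 84 + 73 = €763.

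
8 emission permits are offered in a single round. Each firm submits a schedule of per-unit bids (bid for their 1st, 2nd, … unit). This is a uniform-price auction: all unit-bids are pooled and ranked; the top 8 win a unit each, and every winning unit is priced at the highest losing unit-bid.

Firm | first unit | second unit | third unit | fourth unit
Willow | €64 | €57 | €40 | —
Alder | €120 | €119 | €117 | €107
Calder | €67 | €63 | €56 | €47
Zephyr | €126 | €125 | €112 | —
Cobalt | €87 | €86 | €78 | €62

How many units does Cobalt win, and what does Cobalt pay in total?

Cobalt: 1 unit, pays €86

Merging the schedules and taking the best 8: 126 (Zephyr-1), 125 (Zephyr-2), 120 (Alder-1), 119 (Alder-2), 117 (Alder-3), 112 (Zephyr-3), 107 (Alder-4), 87 (Cobalt-1)
First bid not allocated: €86.
Cobalt wins 1 unit(s) at €86 each.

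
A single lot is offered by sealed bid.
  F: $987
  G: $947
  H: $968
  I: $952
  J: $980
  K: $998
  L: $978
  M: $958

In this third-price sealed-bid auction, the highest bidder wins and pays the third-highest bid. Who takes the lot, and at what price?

K pays $980

Sorting bids: 998 (K) > 987 (F) > 980 (J) > 978 (L) > 968 (H) > 958 (M) > …
K wins; payment is bid #3 in the ranking = $980.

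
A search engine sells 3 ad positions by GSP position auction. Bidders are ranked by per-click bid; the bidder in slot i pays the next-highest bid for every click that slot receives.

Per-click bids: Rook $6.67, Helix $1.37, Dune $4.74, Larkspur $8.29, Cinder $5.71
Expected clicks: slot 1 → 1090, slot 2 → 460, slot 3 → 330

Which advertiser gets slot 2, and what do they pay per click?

Sorting advertisers: $8.29 (Larkspur) > $6.67 (Rook) > $5.71 (Cinder) > $4.74 (Dune) > …
Slot 2 goes to the second-ranked bidder, Rook, who pays the next bid down: $5.71/click.

Rook; $5.71 per click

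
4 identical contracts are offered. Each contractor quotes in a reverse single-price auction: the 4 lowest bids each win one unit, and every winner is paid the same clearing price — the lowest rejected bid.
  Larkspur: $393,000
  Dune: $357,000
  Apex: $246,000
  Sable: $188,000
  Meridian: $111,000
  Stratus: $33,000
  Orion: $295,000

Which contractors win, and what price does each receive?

Stratus, Meridian, Sable, Apex; each is paid $295,000

Sorting: 33,000 (Stratus), 111,000 (Meridian), 188,000 (Sable), 246,000 (Apex), 295,000 (Orion), 357,000 (Dune), …
Lowest 4: Stratus, Meridian, Sable, Apex.
Lowest unsuccessful bid: $295,000 → clearing price.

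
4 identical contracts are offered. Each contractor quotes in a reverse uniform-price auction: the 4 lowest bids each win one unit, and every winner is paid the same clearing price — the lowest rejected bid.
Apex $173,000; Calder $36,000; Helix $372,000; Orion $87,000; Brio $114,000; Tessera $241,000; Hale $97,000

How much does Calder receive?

Calder is paid $173,000

Ordering the bids: 36,000 (Calder), 87,000 (Orion), 97,000 (Hale), 114,000 (Brio), 173,000 (Apex), 241,000 (Tessera), …
Winners (4 units): Calder, Orion, Hale, Brio.
Clearing price = lowest rejected bid = $173,000.
Calder wins → is paid $173,000.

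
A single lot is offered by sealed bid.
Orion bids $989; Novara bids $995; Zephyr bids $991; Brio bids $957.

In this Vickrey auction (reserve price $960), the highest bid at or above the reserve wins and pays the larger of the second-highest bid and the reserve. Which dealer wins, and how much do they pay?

Bids ranked: 995 (Novara) > 991 (Zephyr) > 989 (Orion) > 957 (Brio)
Highest eligible bid: Novara at $995.
max(second-highest $991, reserve $960) = $991; the reserve does not bind.

Novara pays $991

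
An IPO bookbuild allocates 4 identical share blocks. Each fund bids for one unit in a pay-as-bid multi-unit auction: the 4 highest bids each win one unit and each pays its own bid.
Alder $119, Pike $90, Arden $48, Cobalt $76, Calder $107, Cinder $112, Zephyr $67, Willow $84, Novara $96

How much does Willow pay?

Sorting: 119 (Alder), 112 (Cinder), 107 (Calder), 96 (Novara), 90 (Pike), 84 (Willow), …
Winners (4 units): Alder, Cinder, Calder, Novara.
Willow does not win → $0.

Willow pays $0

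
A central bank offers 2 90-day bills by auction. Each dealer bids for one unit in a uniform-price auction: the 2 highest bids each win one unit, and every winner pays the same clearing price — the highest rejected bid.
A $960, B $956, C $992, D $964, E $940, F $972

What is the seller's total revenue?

Total revenue: $1,928

Bids ranked high→low: 992 (C), 972 (F), 964 (D), 960 (A), …
The 2 highest are C, F.
Clearing price = highest rejected bid = $964.
Total revenue = 2 × $964 = $1,928.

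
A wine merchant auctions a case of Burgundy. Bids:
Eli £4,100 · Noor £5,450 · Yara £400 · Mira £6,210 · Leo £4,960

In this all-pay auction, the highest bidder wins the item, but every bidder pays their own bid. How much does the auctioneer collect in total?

Bids in order: 6,210 (Mira) > 5,450 (Noor) > 4,960 (Leo) > 4,100 (Eli) > 400 (Yara)
Mira wins with the top bid; all bids are sunk regardless.
Every bidder forfeits their bid regardless of winning.
Revenue = 4,100 + 5,450 + 400 + 6,210 + 4,960 = £21,120.

Total revenue: £21,120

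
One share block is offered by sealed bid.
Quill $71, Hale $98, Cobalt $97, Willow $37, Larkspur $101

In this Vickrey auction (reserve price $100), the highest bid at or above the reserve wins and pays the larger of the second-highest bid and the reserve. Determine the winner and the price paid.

Larkspur pays $100

Bids ranked: 101 (Larkspur) > 98 (Hale) > 97 (Cobalt) > 71 (Quill) > 37 (Willow)
Highest eligible bid: Larkspur at $101.
Second-highest bid $98 is below the reserve $100, so the reserve binds → payment $100.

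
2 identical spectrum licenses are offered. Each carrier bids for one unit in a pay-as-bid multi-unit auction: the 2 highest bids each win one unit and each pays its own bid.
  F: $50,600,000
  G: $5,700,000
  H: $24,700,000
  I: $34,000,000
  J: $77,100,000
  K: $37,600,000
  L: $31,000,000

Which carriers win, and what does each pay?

J $77,100,000, F $50,600,000

Ordering the bids: 77,100,000 (J), 50,600,000 (F), 37,600,000 (K), 34,000,000 (I), …
Top 2: J, F.
Each winner pays its own bid: J $77,100,000, F $50,600,000.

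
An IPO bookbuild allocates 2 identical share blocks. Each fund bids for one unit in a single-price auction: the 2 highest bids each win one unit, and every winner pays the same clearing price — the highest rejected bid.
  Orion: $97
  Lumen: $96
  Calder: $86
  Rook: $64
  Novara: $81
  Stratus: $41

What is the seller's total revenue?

Total revenue: $172

Sorting: 97 (Orion), 96 (Lumen), 86 (Calder), 81 (Novara), …
Top 2: Orion, Lumen.
First losing bid is Calder's $86, which sets the uniform price.
Total revenue = 2 × $86 = $172.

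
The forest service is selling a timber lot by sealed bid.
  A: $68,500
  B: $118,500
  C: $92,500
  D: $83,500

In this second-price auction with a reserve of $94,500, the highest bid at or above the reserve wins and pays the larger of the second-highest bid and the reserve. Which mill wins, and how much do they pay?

Sorting bids: 118,500 (B) > 92,500 (C) > 83,500 (D) > 68,500 (A)
B has the top bid at or above the reserve ($118,500).
Second-highest bid $92,500 is below the reserve $94,500, so the reserve binds → payment $94,500.

B pays $94,500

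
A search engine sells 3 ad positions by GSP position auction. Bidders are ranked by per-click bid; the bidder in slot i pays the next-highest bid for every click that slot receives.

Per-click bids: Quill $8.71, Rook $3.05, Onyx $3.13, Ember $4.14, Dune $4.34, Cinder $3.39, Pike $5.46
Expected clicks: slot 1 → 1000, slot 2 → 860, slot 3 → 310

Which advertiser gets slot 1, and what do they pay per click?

Sorting advertisers: $8.71 (Quill) > $5.46 (Pike) > $4.34 (Dune) > $4.14 (Ember) > …
Slot 1 goes to the first-ranked bidder, Quill, who pays the next bid down: $5.46/click.

Quill; $5.46 per click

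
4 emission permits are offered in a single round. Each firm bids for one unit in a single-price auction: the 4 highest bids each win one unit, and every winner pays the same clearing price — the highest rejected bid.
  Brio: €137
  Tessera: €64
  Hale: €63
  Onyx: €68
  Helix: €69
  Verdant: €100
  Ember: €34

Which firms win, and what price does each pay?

Bids ranked high→low: 137 (Brio), 100 (Verdant), 69 (Helix), 68 (Onyx), 64 (Tessera), 63 (Hale), …
The 4 highest are Brio, Verdant, Helix, Onyx.
Highest unsuccessful bid: €64 → clearing price.

Brio, Verdant, Helix, Onyx; each pays €64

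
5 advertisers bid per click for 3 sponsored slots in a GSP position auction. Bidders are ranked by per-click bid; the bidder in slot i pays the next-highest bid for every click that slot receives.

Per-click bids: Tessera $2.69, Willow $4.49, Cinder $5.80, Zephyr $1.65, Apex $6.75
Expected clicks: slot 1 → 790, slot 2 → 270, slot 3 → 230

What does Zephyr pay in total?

Ranked by bid: $6.75 (Apex) > $5.80 (Cinder) > $4.49 (Willow) > $2.69 (Tessera) > …
Zephyr ranks below slot 3 → no slot, pays nothing.

Zephyr pays $0.00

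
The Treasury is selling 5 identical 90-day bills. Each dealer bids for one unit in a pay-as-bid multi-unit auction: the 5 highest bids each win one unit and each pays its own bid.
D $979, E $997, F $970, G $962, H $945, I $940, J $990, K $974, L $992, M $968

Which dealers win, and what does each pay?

E $997, L $992, J $990, D $979, K $974

Ordering the bids: 997 (E), 992 (L), 990 (J), 979 (D), 974 (K), 970 (F), 968 (M), …
Winners (5 units): E, L, J, D, K.
Each winner pays its own bid: E $997, L $992, J $990, D $979, K $974.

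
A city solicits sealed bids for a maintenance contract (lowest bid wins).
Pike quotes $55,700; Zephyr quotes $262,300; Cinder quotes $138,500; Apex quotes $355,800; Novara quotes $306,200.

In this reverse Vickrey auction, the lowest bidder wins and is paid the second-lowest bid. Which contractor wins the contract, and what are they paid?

Bids ranked: 55,700 (Pike) < 138,500 (Cinder) < 262,300 (Zephyr) < 306,200 (Novara) < 355,800 (Apex)
Second-price: Pike is paid Cinder's bid of $138,500.

Pike is paid $138,500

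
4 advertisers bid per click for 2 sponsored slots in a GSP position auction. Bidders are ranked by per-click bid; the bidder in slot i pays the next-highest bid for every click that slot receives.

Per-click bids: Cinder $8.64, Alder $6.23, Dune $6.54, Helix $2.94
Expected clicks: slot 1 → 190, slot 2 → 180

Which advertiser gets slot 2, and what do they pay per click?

Dune; $6.23 per click

Sorting advertisers: $8.64 (Cinder) > $6.54 (Dune) > $6.23 (Alder) > …
Slot 2 goes to the second-ranked bidder, Dune, who pays the next bid down: $6.23/click.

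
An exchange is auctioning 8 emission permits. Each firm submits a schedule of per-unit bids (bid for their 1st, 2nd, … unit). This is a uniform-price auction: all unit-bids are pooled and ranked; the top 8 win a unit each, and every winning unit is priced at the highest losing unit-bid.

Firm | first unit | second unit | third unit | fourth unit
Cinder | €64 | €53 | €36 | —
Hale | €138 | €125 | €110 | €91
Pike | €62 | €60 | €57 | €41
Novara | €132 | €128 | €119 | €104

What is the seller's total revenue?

Total revenue: €512

Merging the schedules and taking the best 8: 138 (Hale-1), 132 (Novara-1), 128 (Novara-2), 125 (Hale-2), 119 (Novara-3), 110 (Hale-3), 104 (Novara-4), 91 (Hale-4)
First bid not allocated: €64.
Allocation: Hale 4, Novara 4. Every unit priced at €64.
Revenue = 8 × 64 = €512.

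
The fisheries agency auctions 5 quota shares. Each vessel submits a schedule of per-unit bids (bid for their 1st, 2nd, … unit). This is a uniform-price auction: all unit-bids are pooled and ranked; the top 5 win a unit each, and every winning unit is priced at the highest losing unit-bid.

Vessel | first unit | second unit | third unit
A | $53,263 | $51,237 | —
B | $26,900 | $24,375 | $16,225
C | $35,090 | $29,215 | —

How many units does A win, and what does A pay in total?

Pooled unit-bids ranked (top 5): 53,263 (A-1), 51,237 (A-2), 35,090 (C-1), 29,215 (C-2), 26,900 (B-1)
Highest rejected unit-bid = $24,375.
A wins 2 unit(s) at $24,375 each.

A: 2 units, pays $48,750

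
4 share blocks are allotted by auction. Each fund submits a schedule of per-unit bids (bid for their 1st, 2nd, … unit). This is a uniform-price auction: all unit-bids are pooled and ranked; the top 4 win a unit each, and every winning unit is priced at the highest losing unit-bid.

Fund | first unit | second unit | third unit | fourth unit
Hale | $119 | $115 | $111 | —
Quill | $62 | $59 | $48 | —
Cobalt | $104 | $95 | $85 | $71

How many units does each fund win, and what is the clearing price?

Cobalt 1, Hale 3; clearing price $95

Pooled unit-bids ranked (top 4): 119 (Hale-1), 115 (Hale-2), 111 (Hale-3), 104 (Cobalt-1)
Highest rejected unit-bid = $95.
Allocation: Cobalt 1, Hale 3.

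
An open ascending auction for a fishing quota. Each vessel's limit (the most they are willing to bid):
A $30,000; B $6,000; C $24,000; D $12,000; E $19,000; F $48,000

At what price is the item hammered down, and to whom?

Sorting limits: 48,000 (F) > 30,000 (A) > 24,000 (C) > 19,000 (E) > 12,000 (D) > 6,000 (B)
Once the price passes $30,000, only F is left; the hammer falls at A's limit of $30,000.

F wins at $30,000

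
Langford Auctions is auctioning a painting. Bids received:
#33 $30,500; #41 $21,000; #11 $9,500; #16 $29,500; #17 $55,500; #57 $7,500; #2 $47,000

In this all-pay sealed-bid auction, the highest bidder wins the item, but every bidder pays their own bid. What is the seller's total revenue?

Total revenue: $200,500

Bids ranked: 55,500 (#17) > 47,000 (#2) > 30,500 (#33) > 29,500 (#16) > 21,000 (#41) > 9,500 (#11) > …
Every bidder forfeits their bid regardless of winning.
Revenue = 30,500 + 21,000 + 9,500 + 29,500 + 55,500 + 7,500 + 47,000 = $200,500.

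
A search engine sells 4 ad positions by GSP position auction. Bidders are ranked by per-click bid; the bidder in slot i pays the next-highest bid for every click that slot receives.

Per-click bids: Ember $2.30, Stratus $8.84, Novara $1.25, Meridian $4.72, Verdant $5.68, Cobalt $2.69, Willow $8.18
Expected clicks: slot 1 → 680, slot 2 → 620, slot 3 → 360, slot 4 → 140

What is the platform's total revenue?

Total revenue: $11159.80

Per-click bids in order: $8.84 (Stratus) > $8.18 (Willow) > $5.68 (Verdant) > $4.72 (Meridian) > $2.69 (Cobalt) > …
Slot 1: Stratus pays $8.18 × 680 = $5562.40
Slot 2: Willow pays $5.68 × 620 = $3521.60
Slot 3: Verdant pays $4.72 × 360 = $1699.20
Slot 4: Meridian pays $2.69 × 140 = $376.60
Total = $11159.80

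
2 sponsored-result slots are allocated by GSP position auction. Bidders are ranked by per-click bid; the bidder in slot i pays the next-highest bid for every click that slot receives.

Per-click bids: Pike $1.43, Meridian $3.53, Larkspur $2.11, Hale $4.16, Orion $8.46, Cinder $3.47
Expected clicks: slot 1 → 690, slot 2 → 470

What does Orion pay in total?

Orion pays $2870.40

Sorting advertisers: $8.46 (Orion) > $4.16 (Hale) > $3.53 (Meridian) > …
Orion holds slot 1 → pays next bid $4.16 × 690 clicks = $2870.40.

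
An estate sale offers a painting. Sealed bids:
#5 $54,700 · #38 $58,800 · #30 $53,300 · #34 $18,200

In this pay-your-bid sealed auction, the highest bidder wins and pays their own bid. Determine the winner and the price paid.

Pay-your-bid sealed auction: the highest bidder wins and pays their own bid.
Bids in order: 58,800 (#38) > 54,700 (#5) > 53,300 (#30) > 18,200 (#34)
#38 is highest → pays own bid, $58,800.

#38 pays $58,800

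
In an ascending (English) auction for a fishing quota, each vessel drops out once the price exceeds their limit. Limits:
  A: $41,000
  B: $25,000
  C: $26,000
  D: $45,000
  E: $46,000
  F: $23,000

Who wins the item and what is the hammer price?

E wins at $45,000

Sorting limits: 46,000 (E) > 45,000 (D) > 41,000 (A) > 26,000 (C) > 25,000 (B) > 23,000 (F)
Once the price passes $45,000, only E is left; the hammer falls at D's limit of $45,000.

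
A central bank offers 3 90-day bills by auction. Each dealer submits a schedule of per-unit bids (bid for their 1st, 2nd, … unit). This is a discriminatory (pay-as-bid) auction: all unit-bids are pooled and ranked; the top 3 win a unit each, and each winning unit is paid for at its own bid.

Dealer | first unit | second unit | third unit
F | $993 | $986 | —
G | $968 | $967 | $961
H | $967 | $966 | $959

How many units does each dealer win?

F 2, G 1

Pooled unit-bids ranked (top 3): 993 (F-1), 986 (F-2), 968 (G-1)
Next rejected bid: $967 (not a price — pay-as-bid).
Allocation: F 2, G 1.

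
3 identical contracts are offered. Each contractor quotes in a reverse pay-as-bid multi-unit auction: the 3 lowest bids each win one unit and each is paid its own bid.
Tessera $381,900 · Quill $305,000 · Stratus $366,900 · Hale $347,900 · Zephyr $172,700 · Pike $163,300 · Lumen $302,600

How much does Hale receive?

Ordering the bids: 163,300 (Pike), 172,700 (Zephyr), 302,600 (Lumen), 305,000 (Quill), 347,900 (Hale), …
Lowest 3: Pike, Zephyr, Lumen.
Hale does not win → $0.

Hale is paid $0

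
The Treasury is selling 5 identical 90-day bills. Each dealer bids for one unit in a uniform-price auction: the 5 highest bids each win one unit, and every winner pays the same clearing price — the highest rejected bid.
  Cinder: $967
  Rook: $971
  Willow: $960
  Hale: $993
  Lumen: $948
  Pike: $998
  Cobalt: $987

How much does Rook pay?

Sorting: 998 (Pike), 993 (Hale), 987 (Cobalt), 971 (Rook), 967 (Cinder), 960 (Willow), 948 (Lumen)
Winners (5 units): Pike, Hale, Cobalt, Rook, Cinder.
Clearing price = highest rejected bid = $960.
Rook wins → pays $960.

Rook pays $960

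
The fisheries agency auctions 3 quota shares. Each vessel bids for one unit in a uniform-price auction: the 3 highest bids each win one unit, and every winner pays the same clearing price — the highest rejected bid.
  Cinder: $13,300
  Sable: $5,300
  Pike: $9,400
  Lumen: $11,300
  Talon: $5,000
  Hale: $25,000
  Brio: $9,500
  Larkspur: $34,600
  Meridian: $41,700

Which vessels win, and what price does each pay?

Bids ranked high→low: 41,700 (Meridian), 34,600 (Larkspur), 25,000 (Hale), 13,300 (Cinder), 11,300 (Lumen), …
Winners (3 units): Meridian, Larkspur, Hale.
Highest unsuccessful bid: $13,300 → clearing price.

Meridian, Larkspur, Hale; each pays $13,300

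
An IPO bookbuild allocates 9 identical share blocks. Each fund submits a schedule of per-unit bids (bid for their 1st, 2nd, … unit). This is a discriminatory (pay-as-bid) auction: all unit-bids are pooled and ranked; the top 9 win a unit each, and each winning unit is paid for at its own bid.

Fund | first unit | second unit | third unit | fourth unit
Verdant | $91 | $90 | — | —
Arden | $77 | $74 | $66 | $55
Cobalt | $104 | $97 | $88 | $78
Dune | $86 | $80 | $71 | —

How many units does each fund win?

Arden 1, Cobalt 4, Dune 2, Verdant 2

Pooled unit-bids ranked (top 9): 104 (Cobalt-1), 97 (Cobalt-2), 91 (Verdant-1), 90 (Verdant-2), 88 (Cobalt-3), 86 (Dune-1), 80 (Dune-2), 78 (Cobalt-4), 77 (Arden-1)
Next rejected bid: $74 (not a price — pay-as-bid).
Allocation: Arden 1, Cobalt 4, Dune 2, Verdant 2.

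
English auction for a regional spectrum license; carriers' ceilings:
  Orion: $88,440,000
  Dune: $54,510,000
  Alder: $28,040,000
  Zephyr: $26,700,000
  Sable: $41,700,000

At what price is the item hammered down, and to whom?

Orion wins at $54,510,000

Ascending (English) auction: the price rises until one bidder remains; the winner pays the price at which the last rival dropped out.
Limits ranked: 88,440,000 (Orion) > 54,510,000 (Dune) > 41,700,000 (Sable) > 28,040,000 (Alder) > 26,700,000 (Zephyr)
Bidding ends when Dune exits at $54,510,000; Orion takes it.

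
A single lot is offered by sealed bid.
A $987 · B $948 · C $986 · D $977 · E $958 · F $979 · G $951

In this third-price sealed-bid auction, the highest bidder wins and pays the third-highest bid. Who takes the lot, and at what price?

Third-price sealed-bid auction: the highest bidder wins and pays the third-highest bid.
Bids ranked: 987 (A) > 986 (C) > 979 (F) > 977 (D) > 958 (E) > 951 (G) > …
A is highest; pays the third-highest bid, $979.

A pays $979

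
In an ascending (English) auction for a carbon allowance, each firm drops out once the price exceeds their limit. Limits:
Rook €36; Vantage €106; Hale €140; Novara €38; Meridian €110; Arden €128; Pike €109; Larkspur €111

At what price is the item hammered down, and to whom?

Hale wins at €128

Sorting limits: 140 (Hale) > 128 (Arden) > 111 (Larkspur) > 110 (Meridian) > 109 (Pike) > 106 (Vantage) > …
Bidding ends when Arden exits at €128; Hale takes it.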